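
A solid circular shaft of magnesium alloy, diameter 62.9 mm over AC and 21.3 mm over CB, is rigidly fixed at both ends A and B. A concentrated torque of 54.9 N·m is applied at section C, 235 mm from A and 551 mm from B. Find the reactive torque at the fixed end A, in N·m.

Compatibility: T_A·a/J_AC = T_B·b/J_CB with T_A + T_B = T₀.
J_AC = 1.54×10^-6 m⁴, J_CB = 2.02×10^-8 m⁴, so T_A = T₀·(J_AC/a)/((J_AC/a)+(J_CB/b)) = 54.59 N·m, T_B = 0.3062 N·m.

54.6 N·m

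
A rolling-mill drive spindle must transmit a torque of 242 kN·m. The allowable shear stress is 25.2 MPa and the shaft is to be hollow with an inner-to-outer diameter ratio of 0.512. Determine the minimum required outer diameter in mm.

374 mm

For a hollow shaft with d_i/d_o = 0.512: τ_max = 16T/(π d_o³ (1−k⁴)), so d_o = [16T/(π τ_allow (1−k⁴))]^(1/3) = [16·242000/(π·2.52×10^7·0.9313)]^(1/3) = 0.3745 m.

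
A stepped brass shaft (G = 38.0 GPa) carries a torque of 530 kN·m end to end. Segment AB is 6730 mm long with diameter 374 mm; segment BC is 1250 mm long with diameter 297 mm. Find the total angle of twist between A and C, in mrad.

J_AB = π(0.374)⁴/32 = 1.92×10^-3 m⁴; J_BC = π(0.297)⁴/32 = 7.64×10^-4 m⁴.
θ = (T/G)·Σ L_i/J_i = (530000/38.0×10⁹)·(6.73/1.92×10^-3 + 1.25/7.64×10^-4) = 0.07169 rad.

71.7 mrad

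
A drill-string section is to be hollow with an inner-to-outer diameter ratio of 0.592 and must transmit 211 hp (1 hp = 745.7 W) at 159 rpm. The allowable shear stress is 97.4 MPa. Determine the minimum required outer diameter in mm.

ω = 2π·159/60 = 16.65 rad/s, so T = P/ω = 211×745.7 / 16.65 = 9450 N·m.
For a hollow shaft with d_i/d_o = 0.592: τ_max = 16T/(π d_o³ (1−k⁴)), so d_o = [16T/(π τ_allow (1−k⁴))]^(1/3) = [16·9450/(π·9.74×10^7·0.8772)]^(1/3) = 0.08259 m.

82.6 mm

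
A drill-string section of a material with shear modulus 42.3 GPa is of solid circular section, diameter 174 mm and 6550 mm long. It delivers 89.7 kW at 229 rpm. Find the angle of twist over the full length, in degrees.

0.369°

ω = 2π·229/60 = 23.98 rad/s, so T = P/ω = 89.7×10³ / 23.98 = 3740 N·m.
J = πd⁴/32 = π(0.174)⁴/32 = 8.999×10^-5 m⁴.
θ = T·L/(G·J) = 3740 × 6.55 / (42.3×10⁹ × 8.999×10^-5) = 6.436×10^-3 rad.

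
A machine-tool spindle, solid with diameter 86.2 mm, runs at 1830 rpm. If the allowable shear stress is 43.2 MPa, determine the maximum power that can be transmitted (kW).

1040 kW

J = πd⁴/32 = π(0.0862)⁴/32 = 5.420×10^-6 m⁴.
T_max = τ_allow·J/r = 4.32×10^7 × 5.420×10^-6 / 0.0431 = 5433 N·m.
ω = 2π·1830/60 = 191.6 rad/s, so P_max = T_max·ω = 1.041×10^6 W.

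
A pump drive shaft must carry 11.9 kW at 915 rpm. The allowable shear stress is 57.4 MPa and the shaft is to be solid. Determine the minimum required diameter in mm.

22.3 mm

ω = 2π·915/60 = 95.82 rad/s, so T = P/ω = 11.9×10³ / 95.82 = 124.2 N·m.
For a solid shaft τ_max = 16T/(πd³), so d = (16T/(π τ_allow))^(1/3) = (16·124.2/(π·5.74×10^7))^(1/3) = 0.02225 m.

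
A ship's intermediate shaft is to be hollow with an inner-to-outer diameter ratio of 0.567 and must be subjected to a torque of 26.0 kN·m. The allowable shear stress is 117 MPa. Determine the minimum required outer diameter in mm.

For a hollow shaft with d_i/d_o = 0.567: τ_max = 16T/(π d_o³ (1−k⁴)), so d_o = [16T/(π τ_allow (1−k⁴))]^(1/3) = [16·26000/(π·1.17×10^8·0.8966)]^(1/3) = 0.1081 m.

108 mm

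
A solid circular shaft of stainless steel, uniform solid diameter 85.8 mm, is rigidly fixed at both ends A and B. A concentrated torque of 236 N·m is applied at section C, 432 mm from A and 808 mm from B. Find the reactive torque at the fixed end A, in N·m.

With uniform GJ and both ends fixed, compatibility θ_AC = θ_CB gives T_A·a = T_B·b, together with T_A + T_B = T₀.
T_A = T₀·b/(a+b) = 236.0·808/1240 = 153.8 N·m; T_B = 82.22 N·m.

154 N·m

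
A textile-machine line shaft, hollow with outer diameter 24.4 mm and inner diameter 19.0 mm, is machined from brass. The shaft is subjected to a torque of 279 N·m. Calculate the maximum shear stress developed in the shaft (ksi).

J = π(d_o⁴ − d_i⁴)/32 = π(0.0244⁴ − 0.0190⁴)/32 = 2.200×10^-8 m⁴.
τ_max = T·r/J = 279.0 × 0.0122 / 2.200×10^-8 = 1.547×10^8 Pa.

22.4 ksi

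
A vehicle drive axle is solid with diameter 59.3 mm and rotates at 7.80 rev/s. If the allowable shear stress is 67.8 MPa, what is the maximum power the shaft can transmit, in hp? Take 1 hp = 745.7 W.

J = πd⁴/32 = π(0.0593)⁴/32 = 1.214×10^-6 m⁴.
T_max = τ_allow·J/r = 6.78×10^7 × 1.214×10^-6 / 0.0296 = 2776 N·m.
ω = 2π·7.80 = 49.01 rad/s, so P_max = T_max·ω = 1.360×10^5 W.

182 hp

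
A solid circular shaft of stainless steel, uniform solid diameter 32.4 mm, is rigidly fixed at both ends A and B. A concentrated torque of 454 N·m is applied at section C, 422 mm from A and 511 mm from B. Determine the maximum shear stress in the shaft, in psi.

With uniform GJ and both ends fixed, compatibility θ_AC = θ_CB gives T_A·a = T_B·b, together with T_A + T_B = T₀.
T_A = T₀·b/(a+b) = 454.0·511/933.0 = 248.7 N·m; T_B = 205.3 N·m.
τ in each portion: τ_AC = 3.72×10^7 Pa, τ_CB = 3.07×10^7 Pa; maximum is in AC.
τ_max = T_AC·r/J = 248.7·0.0162/1.08×10^-7 = 3.723×10^7 Pa.

5400 psi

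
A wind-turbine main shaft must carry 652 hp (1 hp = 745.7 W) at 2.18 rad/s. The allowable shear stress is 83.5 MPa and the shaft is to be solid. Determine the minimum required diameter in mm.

239 mm

ω = 2.18 rad/s, so T = P/ω = 652×745.7 / 2.180 = 223000 N·m.
For a solid shaft τ_max = 16T/(πd³), so d = (16T/(π τ_allow))^(1/3) = (16·223000/(π·8.35×10^7))^(1/3) = 0.2387 m.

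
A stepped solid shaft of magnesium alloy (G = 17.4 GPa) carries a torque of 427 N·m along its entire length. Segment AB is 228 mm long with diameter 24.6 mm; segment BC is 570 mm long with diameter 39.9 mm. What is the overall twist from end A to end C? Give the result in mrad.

212 mrad

J_AB = π(0.0246)⁴/32 = 3.60×10^-8 m⁴; J_BC = π(0.0399)⁴/32 = 2.49×10^-7 m⁴.
θ = (T/G)·Σ L_i/J_i = (427.0/17.4×10⁹)·(0.228/3.60×10^-8 + 0.570/2.49×10^-7) = 0.2118 rad.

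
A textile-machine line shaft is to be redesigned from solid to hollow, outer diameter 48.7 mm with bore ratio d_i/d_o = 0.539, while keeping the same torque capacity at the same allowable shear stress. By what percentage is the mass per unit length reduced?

24.8 %

Equal τ_max and T ⇒ the solid shaft needs d_s³ = d_o³(1−k⁴), so d_s = 48.7·(1−0.539⁴)^(1/3) = 47.29 mm.
Area ratio A_h/A_s = d_o²(1−k²)/d_s² = (1−k²)/(1−k⁴)^(2/3) = 0.7524.
Mass saving = 1 − 0.7524 = 24.8 %.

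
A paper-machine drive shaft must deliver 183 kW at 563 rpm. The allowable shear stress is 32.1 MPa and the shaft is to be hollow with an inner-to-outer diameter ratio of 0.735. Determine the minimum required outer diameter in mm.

88.6 mm

ω = 2π·563/60 = 58.96 rad/s, so T = P/ω = 183×10³ / 58.96 = 3104 N·m.
For a hollow shaft with d_i/d_o = 0.735: τ_max = 16T/(π d_o³ (1−k⁴)), so d_o = [16T/(π τ_allow (1−k⁴))]^(1/3) = [16·3104/(π·3.21×10^7·0.7082)]^(1/3) = 0.08860 m.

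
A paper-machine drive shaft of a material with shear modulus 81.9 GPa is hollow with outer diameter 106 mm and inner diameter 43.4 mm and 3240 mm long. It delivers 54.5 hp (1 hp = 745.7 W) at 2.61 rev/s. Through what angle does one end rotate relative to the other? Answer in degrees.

ω = 2π·2.61 = 16.40 rad/s, so T = P/ω = 54.5×745.7 / 16.40 = 2478 N·m.
J = π(d_o⁴ − d_i⁴)/32 = π(0.106⁴ − 0.0434⁴)/32 = 1.205×10^-5 m⁴.
θ = T·L/(G·J) = 2478 × 3.24 / (81.9×10⁹ × 1.205×10^-5) = 8.139×10^-3 rad.

0.466°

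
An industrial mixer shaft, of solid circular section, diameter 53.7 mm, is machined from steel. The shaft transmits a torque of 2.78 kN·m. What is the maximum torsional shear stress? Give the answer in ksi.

13.3 ksi

J = πd⁴/32 = π(0.0537)⁴/32 = 8.164×10^-7 m⁴.
τ_max = T·r/J = 2780 × 0.0269 / 8.164×10^-7 = 9.143×10^7 Pa.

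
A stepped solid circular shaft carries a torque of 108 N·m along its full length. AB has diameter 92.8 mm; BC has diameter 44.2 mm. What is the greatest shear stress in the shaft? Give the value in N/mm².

Under the same torque, τ_max = 16T/(πd³) is largest where d is smallest — segment BC (d = 44.2 mm).
τ_max = 16·108.0/(π·(0.0442)³) = 6.370×10^6 Pa.

6.37 N/mm²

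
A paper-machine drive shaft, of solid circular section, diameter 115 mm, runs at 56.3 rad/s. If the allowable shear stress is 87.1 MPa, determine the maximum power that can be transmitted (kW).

1460 kW

J = πd⁴/32 = π(0.115)⁴/32 = 1.717×10^-5 m⁴.
T_max = τ_allow·J/r = 8.71×10^7 × 1.717×10^-5 / 0.0575 = 26010 N·m.
ω = 56.3 rad/s, so P_max = T_max·ω = 1.464×10^6 W.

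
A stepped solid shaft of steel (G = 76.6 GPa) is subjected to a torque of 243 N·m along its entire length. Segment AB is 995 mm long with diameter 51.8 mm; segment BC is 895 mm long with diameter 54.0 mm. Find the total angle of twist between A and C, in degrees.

J_AB = π(0.0518)⁴/32 = 7.07×10^-7 m⁴; J_BC = π(0.0540)⁴/32 = 8.35×10^-7 m⁴.
θ = (T/G)·Σ L_i/J_i = (243.0/76.6×10⁹)·(0.995/7.07×10^-7 + 0.895/8.35×10^-7) = 7.867×10^-3 rad.

0.451°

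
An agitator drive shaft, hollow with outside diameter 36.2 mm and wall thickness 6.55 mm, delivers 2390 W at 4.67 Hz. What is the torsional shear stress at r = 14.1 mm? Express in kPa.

8170 kPa

ω = 2π·4.67 = 29.34 rad/s, so T = P/ω = 2390 / 29.34 = 81.45 N·m.
J = π(d_o⁴ − d_i⁴)/32 = π(0.0362⁴ − 0.0231⁴)/32 = 1.406×10^-7 m⁴.
Shear stress varies linearly with radius: τ = T·r/J = 81.45 × 0.0141 / 1.406×10^-7 = 8.166×10^6 Pa.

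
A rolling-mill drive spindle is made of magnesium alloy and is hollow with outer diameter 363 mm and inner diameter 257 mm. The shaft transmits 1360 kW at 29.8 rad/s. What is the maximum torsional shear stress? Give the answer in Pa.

ω = 29.8 rad/s, so T = P/ω = 1360×10³ / 29.80 = 45640 N·m.
J = π(d_o⁴ − d_i⁴)/32 = π(0.363⁴ − 0.257⁴)/32 = 1.276×10^-3 m⁴.
τ_max = T·r/J = 45640 × 0.181 / 1.276×10^-3 = 6.490×10^6 Pa.

6.49e6 Pa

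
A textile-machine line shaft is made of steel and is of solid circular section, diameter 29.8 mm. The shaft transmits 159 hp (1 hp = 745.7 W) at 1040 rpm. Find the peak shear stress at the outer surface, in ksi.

ω = 2π·1040/60 = 108.9 rad/s, so T = P/ω = 159×745.7 / 108.9 = 1089 N·m.
J = πd⁴/32 = π(0.0298)⁴/32 = 7.742×10^-8 m⁴.
τ_max = T·r/J = 1089 × 0.0149 / 7.742×10^-8 = 2.095×10^8 Pa.

30.4 ksi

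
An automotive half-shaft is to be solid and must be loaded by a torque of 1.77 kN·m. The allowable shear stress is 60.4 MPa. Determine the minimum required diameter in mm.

For a solid shaft τ_max = 16T/(πd³), so d = (16T/(π τ_allow))^(1/3) = (16·1770/(π·6.04×10^7))^(1/3) = 0.05304 m.

53.0 mm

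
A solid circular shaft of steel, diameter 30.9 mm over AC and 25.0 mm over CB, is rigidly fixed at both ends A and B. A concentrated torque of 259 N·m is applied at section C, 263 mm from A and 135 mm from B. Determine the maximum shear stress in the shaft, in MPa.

Compatibility: T_A·a/J_AC = T_B·b/J_CB with T_A + T_B = T₀.
J_AC = 8.95×10^-8 m⁴, J_CB = 3.83×10^-8 m⁴, so T_A = T₀·(J_AC/a)/((J_AC/a)+(J_CB/b)) = 141.2 N·m, T_B = 117.8 N·m.
τ in each portion: τ_AC = 2.44×10^7 Pa, τ_CB = 3.84×10^7 Pa; maximum is in CB.
τ_max = T_CB·r/J = 117.8·0.0125/3.83×10^-8 = 3.841×10^7 Pa.

38.4 MPa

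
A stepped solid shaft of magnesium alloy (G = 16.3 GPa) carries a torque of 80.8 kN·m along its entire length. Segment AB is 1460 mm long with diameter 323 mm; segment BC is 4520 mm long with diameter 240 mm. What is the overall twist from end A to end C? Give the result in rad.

0.0756 rad

J_AB = π(0.323)⁴/32 = 1.07×10^-3 m⁴; J_BC = π(0.240)⁴/32 = 3.26×10^-4 m⁴.
θ = (T/G)·Σ L_i/J_i = (80800/16.3×10⁹)·(1.46/1.07×10^-3 + 4.52/3.26×10^-4) = 0.07556 rad.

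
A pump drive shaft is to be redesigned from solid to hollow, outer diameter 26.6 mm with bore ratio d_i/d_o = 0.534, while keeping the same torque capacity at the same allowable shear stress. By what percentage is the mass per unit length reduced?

24.4 %

Equal τ_max and T ⇒ the solid shaft needs d_s³ = d_o³(1−k⁴), so d_s = 26.6·(1−0.534⁴)^(1/3) = 25.86 mm.
Area ratio A_h/A_s = d_o²(1−k²)/d_s² = (1−k²)/(1−k⁴)^(2/3) = 0.7564.
Mass saving = 1 − 0.7564 = 24.4 %.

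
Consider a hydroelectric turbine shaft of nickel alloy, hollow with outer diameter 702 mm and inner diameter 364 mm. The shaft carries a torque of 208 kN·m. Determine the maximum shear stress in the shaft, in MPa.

3.30 MPa

J = π(d_o⁴ − d_i⁴)/32 = π(0.702⁴ − 0.364⁴)/32 = 0.02212 m⁴.
τ_max = T·r/J = 208000 × 0.351 / 0.02212 = 3.301×10^6 Pa.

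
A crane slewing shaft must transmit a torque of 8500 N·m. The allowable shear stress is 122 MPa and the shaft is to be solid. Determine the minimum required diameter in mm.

For a solid shaft τ_max = 16T/(πd³), so d = (16T/(π τ_allow))^(1/3) = (16·8500/(π·1.22×10^8))^(1/3) = 0.07080 m.

70.8 mm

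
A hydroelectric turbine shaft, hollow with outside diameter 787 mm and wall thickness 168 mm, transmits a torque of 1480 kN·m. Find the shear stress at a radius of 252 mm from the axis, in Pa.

1.11e7 Pa

J = π(d_o⁴ − d_i⁴)/32 = π(0.787⁴ − 0.451⁴)/32 = 0.03360 m⁴.
Shear stress varies linearly with radius: τ = T·r/J = 1.480e6 × 0.252 / 0.03360 = 1.110×10^7 Pa.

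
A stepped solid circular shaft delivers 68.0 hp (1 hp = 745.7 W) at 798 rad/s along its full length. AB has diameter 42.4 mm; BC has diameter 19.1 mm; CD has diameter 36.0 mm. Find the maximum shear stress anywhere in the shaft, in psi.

6740 psi

ω = 798 rad/s, so T = P/ω = 68.0×745.7 / 798.0 = 63.54 N·m.
Under the same torque, τ_max = 16T/(πd³) is largest where d is smallest — segment BC (d = 19.1 mm).
τ_max = 16·63.54/(π·(0.0191)³) = 4.645×10^7 Pa.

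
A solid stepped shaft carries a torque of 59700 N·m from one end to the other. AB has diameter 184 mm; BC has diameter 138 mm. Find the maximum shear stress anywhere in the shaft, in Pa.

1.16e8 Pa

Under the same torque, τ_max = 16T/(πd³) is largest where d is smallest — segment BC (d = 138 mm).
τ_max = 16·59700/(π·(0.138)³) = 1.157×10^8 Pa.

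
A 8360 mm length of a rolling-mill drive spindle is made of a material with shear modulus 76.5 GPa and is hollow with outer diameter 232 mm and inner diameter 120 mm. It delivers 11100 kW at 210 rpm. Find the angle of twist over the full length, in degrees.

ω = 2π·210/60 = 21.99 rad/s, so T = P/ω = 11100×10³ / 21.99 = 504700 N·m.
J = π(d_o⁴ − d_i⁴)/32 = π(0.232⁴ − 0.120⁴)/32 = 2.641×10^-4 m⁴.
θ = T·L/(G·J) = 504700 × 8.36 / (76.5×10⁹ × 2.641×10^-4) = 0.2089 rad.

12.0°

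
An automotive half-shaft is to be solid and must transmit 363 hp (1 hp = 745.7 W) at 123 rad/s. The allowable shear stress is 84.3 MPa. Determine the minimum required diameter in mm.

51.0 mm

ω = 123 rad/s, so T = P/ω = 363×745.7 / 123.0 = 2201 N·m.
For a solid shaft τ_max = 16T/(πd³), so d = (16T/(π τ_allow))^(1/3) = (16·2201/(π·8.43×10^7))^(1/3) = 0.05104 m.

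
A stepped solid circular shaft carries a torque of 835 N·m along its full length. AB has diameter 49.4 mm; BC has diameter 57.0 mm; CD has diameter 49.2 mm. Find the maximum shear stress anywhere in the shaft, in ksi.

5.18 ksi

Under the same torque, τ_max = 16T/(πd³) is largest where d is smallest — segment CD (d = 49.2 mm).
τ_max = 16·835.0/(π·(0.0492)³) = 3.571×10^7 Pa.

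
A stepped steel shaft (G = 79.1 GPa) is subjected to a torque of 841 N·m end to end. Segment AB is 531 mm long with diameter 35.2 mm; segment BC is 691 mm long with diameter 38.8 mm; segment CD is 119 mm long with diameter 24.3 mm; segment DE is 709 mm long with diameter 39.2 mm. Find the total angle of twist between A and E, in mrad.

J_AB = π(0.0352)⁴/32 = 1.51×10^-7 m⁴; J_BC = π(0.0388)⁴/32 = 2.22×10^-7 m⁴; J_CD = π(0.0243)⁴/32 = 3.42×10^-8 m⁴; J_DE = π(0.0392)⁴/32 = 2.32×10^-7 m⁴.
θ = (T/G)·Σ L_i/J_i = (841.0/79.1×10⁹)·(0.531/1.51×10^-7 + 0.691/2.22×10^-7 + 0.119/3.42×10^-8 + 0.709/2.32×10^-7) = 0.1400 rad.

140 mrad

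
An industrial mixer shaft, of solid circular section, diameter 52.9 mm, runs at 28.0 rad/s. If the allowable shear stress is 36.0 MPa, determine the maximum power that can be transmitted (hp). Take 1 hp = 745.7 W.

J = πd⁴/32 = π(0.0529)⁴/32 = 7.688×10^-7 m⁴.
T_max = τ_allow·J/r = 3.60×10^7 × 7.688×10^-7 / 0.0264 = 1046 N·m.
ω = 28.0 rad/s, so P_max = T_max·ω = 2.930×10^4 W.

39.3 hp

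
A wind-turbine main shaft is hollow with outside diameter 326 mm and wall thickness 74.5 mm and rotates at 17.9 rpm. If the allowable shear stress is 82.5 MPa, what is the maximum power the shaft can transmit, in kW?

J = π(d_o⁴ − d_i⁴)/32 = π(0.326⁴ − 0.177⁴)/32 = 1.012×10^-3 m⁴.
T_max = τ_allow·J/r = 8.25×10^7 × 1.012×10^-3 / 0.163 = 512500 N·m.
ω = 2π·17.9/60 = 1.874 rad/s, so P_max = T_max·ω = 9.606×10^5 W.

961 kW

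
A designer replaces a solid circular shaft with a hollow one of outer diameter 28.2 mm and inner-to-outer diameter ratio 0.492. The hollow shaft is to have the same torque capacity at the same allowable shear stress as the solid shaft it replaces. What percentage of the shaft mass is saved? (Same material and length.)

21.1 %

Equal τ_max and T ⇒ the solid shaft needs d_s³ = d_o³(1−k⁴), so d_s = 28.2·(1−0.492⁴)^(1/3) = 27.64 mm.
Area ratio A_h/A_s = d_o²(1−k²)/d_s² = (1−k²)/(1−k⁴)^(2/3) = 0.7891.
Mass saving = 1 − 0.7891 = 21.1 %.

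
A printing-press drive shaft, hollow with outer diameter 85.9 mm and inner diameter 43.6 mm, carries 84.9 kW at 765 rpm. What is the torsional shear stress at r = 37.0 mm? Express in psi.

1140 psi

ω = 2π·765/60 = 80.11 rad/s, so T = P/ω = 84.9×10³ / 80.11 = 1060 N·m.
J = π(d_o⁴ − d_i⁴)/32 = π(0.0859⁴ − 0.0436⁴)/32 = 4.991×10^-6 m⁴.
Shear stress varies linearly with radius: τ = T·r/J = 1060 × 0.0370 / 4.991×10^-6 = 7.857×10^6 Pa.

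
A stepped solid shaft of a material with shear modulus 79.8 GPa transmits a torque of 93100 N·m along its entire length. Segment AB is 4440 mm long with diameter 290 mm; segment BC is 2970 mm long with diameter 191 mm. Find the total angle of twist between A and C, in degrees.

1.95°

J_AB = π(0.290)⁴/32 = 6.94×10^-4 m⁴; J_BC = π(0.191)⁴/32 = 1.31×10^-4 m⁴.
θ = (T/G)·Σ L_i/J_i = (93100/79.8×10⁹)·(4.44/6.94×10^-4 + 2.97/1.31×10^-4) = 0.03398 rad.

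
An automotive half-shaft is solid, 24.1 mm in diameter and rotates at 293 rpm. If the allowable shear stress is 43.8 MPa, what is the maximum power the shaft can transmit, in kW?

J = πd⁴/32 = π(0.0241)⁴/32 = 3.312×10^-8 m⁴.
T_max = τ_allow·J/r = 4.38×10^7 × 3.312×10^-8 / 0.0120 = 120.4 N·m.
ω = 2π·293/60 = 30.68 rad/s, so P_max = T_max·ω = 3694 W.

3.69 kW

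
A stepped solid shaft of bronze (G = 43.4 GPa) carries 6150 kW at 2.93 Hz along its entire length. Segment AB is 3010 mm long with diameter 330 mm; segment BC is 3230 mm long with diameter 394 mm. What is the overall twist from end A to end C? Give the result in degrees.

ω = 2π·2.93 = 18.41 rad/s, so T = P/ω = 6150×10³ / 18.41 = 334100 N·m.
J_AB = π(0.330)⁴/32 = 1.16×10^-3 m⁴; J_BC = π(0.394)⁴/32 = 2.37×10^-3 m⁴.
θ = (T/G)·Σ L_i/J_i = (334100/43.4×10⁹)·(3.01/1.16×10^-3 + 3.23/2.37×10^-3) = 0.03041 rad.

1.74°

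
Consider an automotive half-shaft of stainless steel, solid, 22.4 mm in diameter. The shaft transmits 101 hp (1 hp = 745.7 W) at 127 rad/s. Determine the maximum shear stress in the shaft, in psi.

39000 psi

ω = 127 rad/s, so T = P/ω = 101×745.7 / 127.0 = 593.0 N·m.
J = πd⁴/32 = π(0.0224)⁴/32 = 2.472×10^-8 m⁴.
τ_max = T·r/J = 593.0 × 0.0112 / 2.472×10^-8 = 2.687×10^8 Pa.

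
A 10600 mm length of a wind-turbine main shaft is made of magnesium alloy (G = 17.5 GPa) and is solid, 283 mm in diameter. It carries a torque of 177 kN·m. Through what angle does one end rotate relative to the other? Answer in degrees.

J = πd⁴/32 = π(0.283)⁴/32 = 6.297×10^-4 m⁴.
θ = T·L/(G·J) = 177000 × 10.6 / (17.5×10⁹ × 6.297×10^-4) = 0.1703 rad.

9.75°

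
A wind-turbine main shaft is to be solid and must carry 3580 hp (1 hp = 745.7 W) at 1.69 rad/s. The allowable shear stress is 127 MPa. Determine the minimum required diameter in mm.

399 mm

ω = 1.69 rad/s, so T = P/ω = 3580×745.7 / 1.690 = 1.580e6 N·m.
For a solid shaft τ_max = 16T/(πd³), so d = (16T/(π τ_allow))^(1/3) = (16·1.580e6/(π·1.27×10^8))^(1/3) = 0.3986 m.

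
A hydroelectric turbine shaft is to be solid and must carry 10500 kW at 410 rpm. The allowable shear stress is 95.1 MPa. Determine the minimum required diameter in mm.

236 mm

ω = 2π·410/60 = 42.94 rad/s, so T = P/ω = 10500×10³ / 42.94 = 244600 N·m.
For a solid shaft τ_max = 16T/(πd³), so d = (16T/(π τ_allow))^(1/3) = (16·244600/(π·9.51×10^7))^(1/3) = 0.2357 m.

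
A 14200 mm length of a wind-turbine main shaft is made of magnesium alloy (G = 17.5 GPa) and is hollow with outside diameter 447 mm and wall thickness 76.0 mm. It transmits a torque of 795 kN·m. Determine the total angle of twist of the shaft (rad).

0.203 rad

J = π(d_o⁴ − d_i⁴)/32 = π(0.447⁴ − 0.295⁴)/32 = 3.176×10^-3 m⁴.
θ = T·L/(G·J) = 795000 × 14.2 / (17.5×10⁹ × 3.176×10^-3) = 0.2031 rad.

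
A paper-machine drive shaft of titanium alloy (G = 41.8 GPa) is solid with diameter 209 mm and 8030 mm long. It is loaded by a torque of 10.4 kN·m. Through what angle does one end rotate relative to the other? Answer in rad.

J = πd⁴/32 = π(0.209)⁴/32 = 1.873×10^-4 m⁴.
θ = T·L/(G·J) = 10400 × 8.03 / (41.8×10⁹ × 1.873×10^-4) = 0.01067 rad.

0.0107 rad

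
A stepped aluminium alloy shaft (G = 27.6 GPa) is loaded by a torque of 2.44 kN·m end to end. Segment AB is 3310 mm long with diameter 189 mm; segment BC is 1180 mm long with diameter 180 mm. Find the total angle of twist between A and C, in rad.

J_AB = π(0.189)⁴/32 = 1.25×10^-4 m⁴; J_BC = π(0.180)⁴/32 = 1.03×10^-4 m⁴.
θ = (T/G)·Σ L_i/J_i = (2440/27.6×10⁹)·(3.31/1.25×10^-4 + 1.18/1.03×10^-4) = 3.348×10^-3 rad.

0.00335 rad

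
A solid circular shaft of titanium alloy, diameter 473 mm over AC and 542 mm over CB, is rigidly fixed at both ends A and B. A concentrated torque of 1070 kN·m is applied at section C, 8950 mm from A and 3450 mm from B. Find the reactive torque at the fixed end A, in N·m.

196000 N·m

Compatibility: T_A·a/J_AC = T_B·b/J_CB with T_A + T_B = T₀.
J_AC = 4.91×10^-3 m⁴, J_CB = 8.47×10^-3 m⁴, so T_A = T₀·(J_AC/a)/((J_AC/a)+(J_CB/b)) = 195500 N·m, T_B = 874500 N·m.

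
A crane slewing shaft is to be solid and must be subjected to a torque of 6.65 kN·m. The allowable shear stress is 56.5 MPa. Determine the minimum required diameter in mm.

84.3 mm

For a solid shaft τ_max = 16T/(πd³), so d = (16T/(π τ_allow))^(1/3) = (16·6650/(π·5.65×10^7))^(1/3) = 0.08432 m.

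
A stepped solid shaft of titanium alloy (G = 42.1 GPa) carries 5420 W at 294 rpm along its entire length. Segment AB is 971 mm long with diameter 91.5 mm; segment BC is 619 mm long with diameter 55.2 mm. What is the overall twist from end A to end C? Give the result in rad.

ω = 2π·294/60 = 30.79 rad/s, so T = P/ω = 5420 / 30.79 = 176.0 N·m.
J_AB = π(0.0915)⁴/32 = 6.88×10^-6 m⁴; J_BC = π(0.0552)⁴/32 = 9.11×10^-7 m⁴.
θ = (T/G)·Σ L_i/J_i = (176.0/42.1×10⁹)·(0.971/6.88×10^-6 + 0.619/9.11×10^-7) = 3.430×10^-3 rad.

0.00343 rad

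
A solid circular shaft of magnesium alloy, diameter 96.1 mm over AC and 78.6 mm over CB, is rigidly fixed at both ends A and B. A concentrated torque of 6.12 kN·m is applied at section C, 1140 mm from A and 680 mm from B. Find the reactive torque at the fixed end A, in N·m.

3500 N·m

Compatibility: T_A·a/J_AC = T_B·b/J_CB with T_A + T_B = T₀.
J_AC = 8.37×10^-6 m⁴, J_CB = 3.75×10^-6 m⁴, so T_A = T₀·(J_AC/a)/((J_AC/a)+(J_CB/b)) = 3497 N·m, T_B = 2623 N·m.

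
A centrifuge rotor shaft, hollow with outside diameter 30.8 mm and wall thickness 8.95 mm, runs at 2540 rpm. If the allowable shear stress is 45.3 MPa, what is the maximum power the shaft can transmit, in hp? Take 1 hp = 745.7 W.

89.8 hp

J = π(d_o⁴ − d_i⁴)/32 = π(0.0308⁴ − 0.0129⁴)/32 = 8.563×10^-8 m⁴.
T_max = τ_allow·J/r = 4.53×10^7 × 8.563×10^-8 / 0.0154 = 251.9 N·m.
ω = 2π·2540/60 = 266.0 rad/s, so P_max = T_max·ω = 6.700×10^4 W.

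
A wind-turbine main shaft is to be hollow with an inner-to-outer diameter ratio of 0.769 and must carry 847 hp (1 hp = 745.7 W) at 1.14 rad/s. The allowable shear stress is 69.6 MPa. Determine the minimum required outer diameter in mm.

ω = 1.14 rad/s, so T = P/ω = 847×745.7 / 1.140 = 554000 N·m.
For a hollow shaft with d_i/d_o = 0.769: τ_max = 16T/(π d_o³ (1−k⁴)), so d_o = [16T/(π τ_allow (1−k⁴))]^(1/3) = [16·554000/(π·6.96×10^7·0.6503)]^(1/3) = 0.3965 m.

397 mm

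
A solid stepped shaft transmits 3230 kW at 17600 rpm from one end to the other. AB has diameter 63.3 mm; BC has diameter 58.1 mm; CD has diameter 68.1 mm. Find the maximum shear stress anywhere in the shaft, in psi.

ω = 2π·17600/60 = 1843 rad/s, so T = P/ω = 3230×10³ / 1843 = 1753 N·m.
Under the same torque, τ_max = 16T/(πd³) is largest where d is smallest — segment BC (d = 58.1 mm).
τ_max = 16·1753/(π·(0.0581)³) = 4.551×10^7 Pa.

6600 psi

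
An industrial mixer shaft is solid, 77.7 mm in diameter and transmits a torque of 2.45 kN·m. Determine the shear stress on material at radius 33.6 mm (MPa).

23.0 MPa

J = πd⁴/32 = π(0.0777)⁴/32 = 3.578×10^-6 m⁴.
Shear stress varies linearly with radius: τ = T·r/J = 2450 × 0.0336 / 3.578×10^-6 = 2.300×10^7 Pa.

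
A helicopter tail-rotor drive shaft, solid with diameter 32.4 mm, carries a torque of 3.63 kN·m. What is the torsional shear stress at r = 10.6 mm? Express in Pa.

3.56e8 Pa

J = πd⁴/32 = π(0.0324)⁴/32 = 1.082×10^-7 m⁴.
Shear stress varies linearly with radius: τ = T·r/J = 3630 × 0.0106 / 1.082×10^-7 = 3.557×10^8 Pa.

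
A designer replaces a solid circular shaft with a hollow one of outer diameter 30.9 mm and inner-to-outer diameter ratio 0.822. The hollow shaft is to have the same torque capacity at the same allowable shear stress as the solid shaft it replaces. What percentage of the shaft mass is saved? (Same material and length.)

51.3 %

Equal τ_max and T ⇒ the solid shaft needs d_s³ = d_o³(1−k⁴), so d_s = 30.9·(1−0.822⁴)^(1/3) = 25.22 mm.
Area ratio A_h/A_s = d_o²(1−k²)/d_s² = (1−k²)/(1−k⁴)^(2/3) = 0.4870.
Mass saving = 1 − 0.4870 = 51.3 %.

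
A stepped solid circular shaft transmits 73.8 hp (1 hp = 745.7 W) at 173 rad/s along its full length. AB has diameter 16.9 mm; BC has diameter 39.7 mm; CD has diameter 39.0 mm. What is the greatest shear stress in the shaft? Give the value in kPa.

ω = 173 rad/s, so T = P/ω = 73.8×745.7 / 173.0 = 318.1 N·m.
Under the same torque, τ_max = 16T/(πd³) is largest where d is smallest — segment AB (d = 16.9 mm).
τ_max = 16·318.1/(π·(0.0169)³) = 3.356×10^8 Pa.

336000 kPa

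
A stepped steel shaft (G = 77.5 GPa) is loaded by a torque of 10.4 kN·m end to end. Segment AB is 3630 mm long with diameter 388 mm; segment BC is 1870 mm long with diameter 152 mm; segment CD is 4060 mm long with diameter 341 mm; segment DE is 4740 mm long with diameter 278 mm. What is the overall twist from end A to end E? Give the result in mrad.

J_AB = π(0.388)⁴/32 = 2.22×10^-3 m⁴; J_BC = π(0.152)⁴/32 = 5.24×10^-5 m⁴; J_CD = π(0.341)⁴/32 = 1.33×10^-3 m⁴; J_DE = π(0.278)⁴/32 = 5.86×10^-4 m⁴.
θ = (T/G)·Σ L_i/J_i = (10400/77.5×10⁹)·(3.63/2.22×10^-3 + 1.87/5.24×10^-5 + 4.06/1.33×10^-3 + 4.74/5.86×10^-4) = 6.503×10^-3 rad.

6.50 mrad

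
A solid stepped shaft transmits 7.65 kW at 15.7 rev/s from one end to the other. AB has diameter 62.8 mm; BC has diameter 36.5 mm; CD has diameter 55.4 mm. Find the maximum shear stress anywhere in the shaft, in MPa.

8.12 MPa

ω = 2π·15.7 = 98.65 rad/s, so T = P/ω = 7.65×10³ / 98.65 = 77.55 N·m.
Under the same torque, τ_max = 16T/(πd³) is largest where d is smallest — segment BC (d = 36.5 mm).
τ_max = 16·77.55/(π·(0.0365)³) = 8.122×10^6 Pa.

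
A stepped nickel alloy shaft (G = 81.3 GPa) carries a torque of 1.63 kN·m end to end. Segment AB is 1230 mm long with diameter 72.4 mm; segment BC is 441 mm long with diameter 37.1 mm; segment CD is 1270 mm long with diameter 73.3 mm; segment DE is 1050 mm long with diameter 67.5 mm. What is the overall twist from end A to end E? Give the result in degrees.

J_AB = π(0.0724)⁴/32 = 2.70×10^-6 m⁴; J_BC = π(0.0371)⁴/32 = 1.86×10^-7 m⁴; J_CD = π(0.0733)⁴/32 = 2.83×10^-6 m⁴; J_DE = π(0.0675)⁴/32 = 2.04×10^-6 m⁴.
θ = (T/G)·Σ L_i/J_i = (1630/81.3×10⁹)·(1.23/2.70×10^-6 + 0.441/1.86×10^-7 + 1.27/2.83×10^-6 + 1.05/2.04×10^-6) = 0.07599 rad.

4.35°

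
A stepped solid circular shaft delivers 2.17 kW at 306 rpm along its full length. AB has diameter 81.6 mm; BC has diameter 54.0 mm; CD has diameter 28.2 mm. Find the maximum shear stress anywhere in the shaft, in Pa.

1.54e7 Pa

ω = 2π·306/60 = 32.04 rad/s, so T = P/ω = 2.17×10³ / 32.04 = 67.72 N·m.
Under the same torque, τ_max = 16T/(πd³) is largest where d is smallest — segment CD (d = 28.2 mm).
τ_max = 16·67.72/(π·(0.0282)³) = 1.538×10^7 Pa.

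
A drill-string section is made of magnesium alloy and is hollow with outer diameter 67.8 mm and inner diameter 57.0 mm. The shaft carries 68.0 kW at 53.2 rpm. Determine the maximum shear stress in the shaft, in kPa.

399000 kPa

ω = 2π·53.2/60 = 5.571 rad/s, so T = P/ω = 68.0×10³ / 5.571 = 12210 N·m.
J = π(d_o⁴ − d_i⁴)/32 = π(0.0678⁴ − 0.0570⁴)/32 = 1.038×10^-6 m⁴.
τ_max = T·r/J = 12210 × 0.0339 / 1.038×10^-6 = 3.986×10^8 Pa.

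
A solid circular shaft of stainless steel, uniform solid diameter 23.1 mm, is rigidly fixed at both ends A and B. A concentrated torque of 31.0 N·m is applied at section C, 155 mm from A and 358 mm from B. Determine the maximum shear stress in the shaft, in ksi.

With uniform GJ and both ends fixed, compatibility θ_AC = θ_CB gives T_A·a = T_B·b, together with T_A + T_B = T₀.
T_A = T₀·b/(a+b) = 31.00·358/513.0 = 21.63 N·m; T_B = 9.366 N·m.
τ in each portion: τ_AC = 8.94×10^6 Pa, τ_CB = 3.87×10^6 Pa; maximum is in AC.
τ_max = T_AC·r/J = 21.63·0.0116/2.80×10^-8 = 8.938×10^6 Pa.

1.30 ksi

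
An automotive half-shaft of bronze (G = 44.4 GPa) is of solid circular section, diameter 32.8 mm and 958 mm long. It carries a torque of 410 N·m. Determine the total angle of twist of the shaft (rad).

0.0779 rad

J = πd⁴/32 = π(0.0328)⁴/32 = 1.136×10^-7 m⁴.
θ = T·L/(G·J) = 410.0 × 0.958 / (44.4×10⁹ × 1.136×10^-7) = 0.07785 rad.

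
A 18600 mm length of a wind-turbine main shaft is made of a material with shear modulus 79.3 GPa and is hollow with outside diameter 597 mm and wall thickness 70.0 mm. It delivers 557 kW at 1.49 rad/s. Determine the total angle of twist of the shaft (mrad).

10.7 mrad

ω = 1.49 rad/s, so T = P/ω = 557×10³ / 1.490 = 373800 N·m.
J = π(d_o⁴ − d_i⁴)/32 = π(0.597⁴ − 0.457⁴)/32 = 8.189×10^-3 m⁴.
θ = T·L/(G·J) = 373800 × 18.6 / (79.3×10⁹ × 8.189×10^-3) = 0.01071 rad.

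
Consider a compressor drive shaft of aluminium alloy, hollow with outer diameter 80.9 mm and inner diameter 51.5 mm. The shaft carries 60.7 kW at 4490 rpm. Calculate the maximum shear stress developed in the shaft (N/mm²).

ω = 2π·4490/60 = 470.2 rad/s, so T = P/ω = 60.7×10³ / 470.2 = 129.1 N·m.
J = π(d_o⁴ − d_i⁴)/32 = π(0.0809⁴ − 0.0515⁴)/32 = 3.515×10^-6 m⁴.
τ_max = T·r/J = 129.1 × 0.0404 / 3.515×10^-6 = 1.486×10^6 Pa.

1.49 N/mm²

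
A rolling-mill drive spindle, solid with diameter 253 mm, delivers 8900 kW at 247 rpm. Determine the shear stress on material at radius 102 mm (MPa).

ω = 2π·247/60 = 25.87 rad/s, so T = P/ω = 8900×10³ / 25.87 = 344100 N·m.
J = πd⁴/32 = π(0.253)⁴/32 = 4.022×10^-4 m⁴.
Shear stress varies linearly with radius: τ = T·r/J = 344100 × 0.102 / 4.022×10^-4 = 8.725×10^7 Pa.

87.3 MPa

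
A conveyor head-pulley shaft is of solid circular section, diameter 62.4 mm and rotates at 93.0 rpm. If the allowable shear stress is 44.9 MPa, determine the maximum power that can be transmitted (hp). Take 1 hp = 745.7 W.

28.0 hp

J = πd⁴/32 = π(0.0624)⁴/32 = 1.488×10^-6 m⁴.
T_max = τ_allow·J/r = 4.49×10^7 × 1.488×10^-6 / 0.0312 = 2142 N·m.
ω = 2π·93.0/60 = 9.739 rad/s, so P_max = T_max·ω = 2.086×10^4 W.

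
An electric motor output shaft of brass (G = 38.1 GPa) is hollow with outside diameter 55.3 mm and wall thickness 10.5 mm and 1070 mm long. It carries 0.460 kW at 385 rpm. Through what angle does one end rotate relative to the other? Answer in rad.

ω = 2π·385/60 = 40.32 rad/s, so T = P/ω = 0.460×10³ / 40.32 = 11.41 N·m.
J = π(d_o⁴ − d_i⁴)/32 = π(0.0553⁴ − 0.0343⁴)/32 = 7.822×10^-7 m⁴.
θ = T·L/(G·J) = 11.41 × 1.07 / (38.1×10⁹ × 7.822×10^-7) = 4.096×10^-4 rad.

4.10e-4 rad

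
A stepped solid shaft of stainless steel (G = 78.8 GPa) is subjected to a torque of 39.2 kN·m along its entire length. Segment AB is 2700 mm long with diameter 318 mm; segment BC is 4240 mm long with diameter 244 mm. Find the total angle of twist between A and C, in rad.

0.00740 rad

J_AB = π(0.318)⁴/32 = 1.00×10^-3 m⁴; J_BC = π(0.244)⁴/32 = 3.48×10^-4 m⁴.
θ = (T/G)·Σ L_i/J_i = (39200/78.8×10⁹)·(2.70/1.00×10^-3 + 4.24/3.48×10^-4) = 7.399×10^-3 rad.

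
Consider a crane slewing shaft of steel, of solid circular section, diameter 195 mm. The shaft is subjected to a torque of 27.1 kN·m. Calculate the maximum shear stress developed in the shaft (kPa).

18600 kPa

J = πd⁴/32 = π(0.195)⁴/32 = 1.420×10^-4 m⁴.
τ_max = T·r/J = 27100 × 0.0975 / 1.420×10^-4 = 1.861×10^7 Pa.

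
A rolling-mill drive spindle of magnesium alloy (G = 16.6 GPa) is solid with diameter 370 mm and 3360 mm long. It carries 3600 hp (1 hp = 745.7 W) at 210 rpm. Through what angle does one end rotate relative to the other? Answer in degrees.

0.769°

ω = 2π·210/60 = 21.99 rad/s, so T = P/ω = 3600×745.7 / 21.99 = 122100 N·m.
J = πd⁴/32 = π(0.370)⁴/32 = 1.840×10^-3 m⁴.
θ = T·L/(G·J) = 122100 × 3.36 / (16.6×10⁹ × 1.840×10^-3) = 0.01343 rad.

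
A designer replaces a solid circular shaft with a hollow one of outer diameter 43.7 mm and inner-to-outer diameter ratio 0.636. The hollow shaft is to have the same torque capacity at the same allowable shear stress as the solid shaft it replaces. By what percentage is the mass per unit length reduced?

Equal τ_max and T ⇒ the solid shaft needs d_s³ = d_o³(1−k⁴), so d_s = 43.7·(1−0.636⁴)^(1/3) = 41.17 mm.
Area ratio A_h/A_s = d_o²(1−k²)/d_s² = (1−k²)/(1−k⁴)^(2/3) = 0.6708.
Mass saving = 1 − 0.6708 = 32.9 %.

32.9 %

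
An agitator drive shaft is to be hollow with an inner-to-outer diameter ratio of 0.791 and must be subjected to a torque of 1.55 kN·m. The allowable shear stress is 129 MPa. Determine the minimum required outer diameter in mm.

46.5 mm

For a hollow shaft with d_i/d_o = 0.791: τ_max = 16T/(π d_o³ (1−k⁴)), so d_o = [16T/(π τ_allow (1−k⁴))]^(1/3) = [16·1550/(π·1.29×10^8·0.6085)]^(1/3) = 0.04650 m.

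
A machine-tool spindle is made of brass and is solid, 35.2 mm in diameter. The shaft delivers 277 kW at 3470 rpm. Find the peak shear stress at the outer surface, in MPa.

89.0 MPa

ω = 2π·3470/60 = 363.4 rad/s, so T = P/ω = 277×10³ / 363.4 = 762.3 N·m.
J = πd⁴/32 = π(0.0352)⁴/32 = 1.507×10^-7 m⁴.
τ_max = T·r/J = 762.3 × 0.0176 / 1.507×10^-7 = 8.902×10^7 Pa.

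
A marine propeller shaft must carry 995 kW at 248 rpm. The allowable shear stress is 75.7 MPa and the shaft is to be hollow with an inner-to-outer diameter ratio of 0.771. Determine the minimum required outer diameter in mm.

159 mm

ω = 2π·248/60 = 25.97 rad/s, so T = P/ω = 995×10³ / 25.97 = 38310 N·m.
For a hollow shaft with d_i/d_o = 0.771: τ_max = 16T/(π d_o³ (1−k⁴)), so d_o = [16T/(π τ_allow (1−k⁴))]^(1/3) = [16·38310/(π·7.57×10^7·0.6466)]^(1/3) = 0.1586 m.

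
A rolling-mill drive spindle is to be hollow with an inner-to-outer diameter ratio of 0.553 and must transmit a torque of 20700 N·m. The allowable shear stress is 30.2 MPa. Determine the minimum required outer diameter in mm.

For a hollow shaft with d_i/d_o = 0.553: τ_max = 16T/(π d_o³ (1−k⁴)), so d_o = [16T/(π τ_allow (1−k⁴))]^(1/3) = [16·20700/(π·3.02×10^7·0.9065)]^(1/3) = 0.1567 m.

157 mm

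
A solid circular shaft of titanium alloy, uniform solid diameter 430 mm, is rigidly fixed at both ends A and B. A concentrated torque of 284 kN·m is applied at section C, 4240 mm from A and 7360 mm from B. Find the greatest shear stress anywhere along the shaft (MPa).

11.5 MPa

With uniform GJ and both ends fixed, compatibility θ_AC = θ_CB gives T_A·a = T_B·b, together with T_A + T_B = T₀.
T_A = T₀·b/(a+b) = 284000·7360/11600 = 180200 N·m; T_B = 103800 N·m.
τ in each portion: τ_AC = 1.15×10^7 Pa, τ_CB = 6.65×10^6 Pa; maximum is in AC.
τ_max = T_AC·r/J = 180200·0.215/3.36×10^-3 = 1.154×10^7 Pa.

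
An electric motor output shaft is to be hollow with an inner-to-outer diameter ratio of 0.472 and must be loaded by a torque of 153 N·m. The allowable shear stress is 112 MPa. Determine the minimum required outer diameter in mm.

19.4 mm

For a hollow shaft with d_i/d_o = 0.472: τ_max = 16T/(π d_o³ (1−k⁴)), so d_o = [16T/(π τ_allow (1−k⁴))]^(1/3) = [16·153.0/(π·1.12×10^8·0.9504)]^(1/3) = 0.01942 m.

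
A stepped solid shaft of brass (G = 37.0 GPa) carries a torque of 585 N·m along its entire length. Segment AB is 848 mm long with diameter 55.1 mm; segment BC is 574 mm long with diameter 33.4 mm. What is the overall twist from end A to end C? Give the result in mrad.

J_AB = π(0.0551)⁴/32 = 9.05×10^-7 m⁴; J_BC = π(0.0334)⁴/32 = 1.22×10^-7 m⁴.
θ = (T/G)·Σ L_i/J_i = (585.0/37.0×10⁹)·(0.848/9.05×10^-7 + 0.574/1.22×10^-7) = 0.08910 rad.

89.1 mrad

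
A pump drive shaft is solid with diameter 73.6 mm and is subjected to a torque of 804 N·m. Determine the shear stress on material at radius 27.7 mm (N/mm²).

7.73 N/mm²

J = πd⁴/32 = π(0.0736)⁴/32 = 2.881×10^-6 m⁴.
Shear stress varies linearly with radius: τ = T·r/J = 804.0 × 0.0277 / 2.881×10^-6 = 7.731×10^6 Pa.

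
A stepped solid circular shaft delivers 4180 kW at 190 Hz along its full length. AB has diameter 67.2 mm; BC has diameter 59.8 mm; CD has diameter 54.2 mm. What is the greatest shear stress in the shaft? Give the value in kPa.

112000 kPa

ω = 2π·190 = 1194 rad/s, so T = P/ω = 4180×10³ / 1194 = 3501 N·m.
Under the same torque, τ_max = 16T/(πd³) is largest where d is smallest — segment CD (d = 54.2 mm).
τ_max = 16·3501/(π·(0.0542)³) = 1.120×10^8 Pa.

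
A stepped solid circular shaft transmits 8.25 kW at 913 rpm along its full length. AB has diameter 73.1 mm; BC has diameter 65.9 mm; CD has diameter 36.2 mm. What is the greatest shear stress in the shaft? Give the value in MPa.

ω = 2π·913/60 = 95.61 rad/s, so T = P/ω = 8.25×10³ / 95.61 = 86.29 N·m.
Under the same torque, τ_max = 16T/(πd³) is largest where d is smallest — segment CD (d = 36.2 mm).
τ_max = 16·86.29/(π·(0.0362)³) = 9.264×10^6 Pa.

9.26 MPa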